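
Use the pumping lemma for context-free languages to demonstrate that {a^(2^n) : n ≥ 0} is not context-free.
Assume for contradiction that L is context-free, and let p ≥ 1 be the pumping length given by the pumping lemma for CFLs.
Choose s = a^(2^p). Then s ∈ L and |s| = 2^p ≥ p.
By the CFL pumping lemma, s = uvxyz for some u, v, x, y, z with |vxy| ≤ p, |vy| ≥ 1, and uv^i xy^i z ∈ L for every i ≥ 0.
All symbols are a's, so only lengths matter: let k = |vy|, with 1 ≤ k ≤ |vxy| ≤ p < 2^p.

Take i = 2: |uv²xy²z| = 2^p + k, and 2^p < 2^p + k < 2^p + 2^p = 2^(p+1).
So the length lies strictly between consecutive powers of two and is not a power of 2; uv²xy²z ∉ L.

This contradicts the CFL pumping lemma, which requires uv^i xy^i z ∈ L for all i ≥ 0.
Hence L = {a^(2^n) : n ≥ 0} is not context-free. ∎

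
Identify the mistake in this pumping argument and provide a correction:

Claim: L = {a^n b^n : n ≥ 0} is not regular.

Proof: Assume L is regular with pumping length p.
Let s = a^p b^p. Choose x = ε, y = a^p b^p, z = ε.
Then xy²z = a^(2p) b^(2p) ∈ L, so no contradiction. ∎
Error: The decomposition violates |xy| ≤ p. With y = a^p b^p, |xy| = |y| = 2p > p. (The proof also miscomputes xy²z, which would be a^p b^p a^p b^p rather than a^(2p) b^(2p), and it wrongly treats one harmless decomposition as settling the matter — the prover does not get to choose the decomposition.)

Correction: The pumping lemma requires |xy| ≤ p, and the argument must handle every decomposition satisfying |xy| ≤ p, |y| ≥ 1. Since s starts with p a's, any such y consists only of a's, say y = a^k with k ≥ 1. Then xy²z = a^(p+k) b^p has unequal numbers of a's and b's, so xy²z ∉ L — the required contradiction.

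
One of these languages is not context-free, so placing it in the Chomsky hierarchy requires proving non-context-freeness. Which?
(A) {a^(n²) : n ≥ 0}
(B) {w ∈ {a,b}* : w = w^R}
(A) {a^(n²) : n ≥ 0}

(A) {a^(n²) : n ≥ 0} requires the CFL pumping lemma.

- {w ∈ {a,b}* : w = w^R} is context-free (but not regular)
  • Can be shown non-regular with the regular pumping lemma
  • After pumping, the string is no longer symmetric

- {a^(n²) : n ≥ 0} is NOT context-free
  • Requires the CFL pumping lemma to prove
  • Gaps between squares grow unboundedly

The CFL pumping lemma is "stronger" in that it can prove non-membership
in the larger class of context-free languages.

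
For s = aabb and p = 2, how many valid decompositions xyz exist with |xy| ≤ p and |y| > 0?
3

For s = 'aabb' with pumping length p = 2:

Constraints: |xy| ≤ 2, |y| > 0

Valid decompositions (|xy| ≤ p, |y| ≥ 1):
  • x='', y='a', z='abb'
  • x='a', y='a', z='bb'
  • x='', y='aa', z='bb'

Total count: 3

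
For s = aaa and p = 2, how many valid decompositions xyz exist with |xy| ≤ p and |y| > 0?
3

For s = 'aaa' with pumping length p = 2:

Constraints: |xy| ≤ 2, |y| > 0

Valid decompositions (|xy| ≤ p, |y| ≥ 1):
  • x='', y='a', z='aa'
  • x='a', y='a', z='a'
  • x='', y='aa', z='a'

Total count: 3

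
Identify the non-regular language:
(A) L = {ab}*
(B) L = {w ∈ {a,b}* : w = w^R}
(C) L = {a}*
(B) {w ∈ {a,b}* : w = w^R}

(B) L = {w ∈ {a,b}* : w = w^R} is NOT regular.

The pumping lemma can be used to prove this:
After pumping, the string is no longer symmetric

The other languages are regular because they can be recognized by finite automata.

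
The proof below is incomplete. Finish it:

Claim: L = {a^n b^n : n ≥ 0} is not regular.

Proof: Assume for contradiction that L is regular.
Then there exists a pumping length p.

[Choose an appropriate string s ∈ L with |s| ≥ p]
s = a^p b^p

This string is in L (has equal a's and b's) and has length 2p ≥ p.
Any decomposition xyz with |xy| ≤ p means y consists only of a's,
so pumping will unbalance the counts.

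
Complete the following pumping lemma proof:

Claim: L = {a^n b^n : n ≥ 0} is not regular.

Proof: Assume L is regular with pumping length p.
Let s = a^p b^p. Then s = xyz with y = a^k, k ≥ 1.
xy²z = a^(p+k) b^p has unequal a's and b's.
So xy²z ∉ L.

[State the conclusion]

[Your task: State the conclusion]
This contradicts the pumping lemma for regular languages,
which guarantees xy^i z ∈ L for all i ≥ 0.

Since our assumption that L is regular leads to a contradiction,
we conclude that L = {a^n b^n : n ≥ 0} is NOT regular. ∎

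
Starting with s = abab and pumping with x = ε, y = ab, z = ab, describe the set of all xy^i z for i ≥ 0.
{xy^i z : i ≥ 0} = {(ab)^(i+1) : i ≥ 0} = {ab, abab, ababab, ...}

With x = ε, y = ab, z = ab: Pumping 'ab' gives strings of alternating a's and b's.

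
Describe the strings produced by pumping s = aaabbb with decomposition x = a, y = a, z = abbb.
{xy^i z : i ≥ 0} = {a^(2+i) b^3 : i ≥ 0} = {aabbb, aaabbb, aaaabbb, ...}

With x = a, y = a, z = abbb: Starting with aaabbb and pumping the second 'a', we get strings with 2+i a's followed by 3 b's for i = 0, 1, 2, ...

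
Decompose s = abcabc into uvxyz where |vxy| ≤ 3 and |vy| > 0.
u='ab', v='c', x='a', y='b', z='c'

For s = abcabc with pumping length p = 3:

One valid decomposition:
- u = 'ab'
- v = 'c'
- x = 'a'
- y = 'b'
- z = 'c'

Verification:
- uvxyz = 'ab' + 'c' + 'a' + 'b' + 'c' = abcabc ✓
- |vxy| = |'cab'| = 3 ≤ 3 ✓
- |vy| = |'cb'| = 2 > 0 ✓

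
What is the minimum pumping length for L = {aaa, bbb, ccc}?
p = 4

For a finite language L, the pumping lemma holds vacuously if p > max|s| for s ∈ L.

The longest string in L = {aaa, bbb, ccc} has length 3.
If p = 4, then no string s ∈ L has |s| ≥ p, so the condition is vacuously true.

The minimum pumping length is p = 4.

Why no smaller p works: for any p ≤ 3, the longest string s ∈ L has |s| = 3 ≥ p, so it would
have to be pumpable; but pumping up (i = 2, 3, ...) produces ever longer strings, which cannot all lie in the
finite language L. So the pumping property fails for every p ≤ 3.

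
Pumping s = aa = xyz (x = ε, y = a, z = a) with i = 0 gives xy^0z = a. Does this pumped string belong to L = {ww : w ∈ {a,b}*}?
No

xy⁰z = ε · ε · a = a.
a has odd length 1, so it cannot be written as ww and is not in L.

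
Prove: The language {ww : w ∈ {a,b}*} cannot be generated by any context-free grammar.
Assume for contradiction that L is context-free, and let p ≥ 1 be the pumping length given by the pumping lemma for CFLs.
Choose s = a^p b^p a^p b^p. Then s ∈ L (take w = a^p b^p) and |s| = 4p ≥ p.
By the CFL pumping lemma, s = uvxyz for some u, v, x, y, z with |vxy| ≤ p, |vy| ≥ 1, and uv^i xy^i z ∈ L for every i ≥ 0.

Write s as four blocks A₁ B₁ A₂ B₂ with A₁ = A₂ = a^p and B₁ = B₂ = b^p. Since |vxy| ≤ p, the window vxy lies inside at most two adjacent blocks. Take i = 0 and let t = uxz, so |t| = 4p − |vy| with 1 ≤ |vy| ≤ p. If |t| is odd, t ∉ L immediately, so assume |vy| is even (hence |vy| ≥ 2) and |t|/2 = 2p − |vy|/2, which satisfies p ≤ |t|/2 ≤ 2p − 1.

Case 1 (vxy inside A₁B₁): t = a^(p−j) b^(p−l) a^p b^p with j + l = |vy|. The second half of t has length < 2p, so it is a suffix of the trailing a^p b^p and ends in b; the first half is a^(p−j) b^(p−l) a^((j+l)/2), which ends in a because (j+l)/2 ≥ 1. The halves differ, so t ∉ L.

Case 2 (vxy inside B₁A₂, straddling the middle): t = a^p b^(p−j) a^(p−l) b^p with j + l = |vy|. If t = ww, then w is a prefix of t of length ≥ p, so w begins with a^p; and w is a suffix of t of length ≥ p, so w ends with b^p. That forces |w| ≥ 2p, contradicting |w| = |t|/2 ≤ 2p − 1. So t ∉ L.

Case 3 (vxy inside A₂B₂): t = a^p b^p a^(p−j) b^(p−l) with j + l = |vy|. The first half of t is a prefix of a^p b^p, so it begins with a; the second half is b^((j+l)/2) a^(p−j) b^(p−l), which begins with b. The halves differ, so t ∉ L.

In every case uv⁰xy⁰z = uxz ∉ L.

This contradicts the CFL pumping lemma, which requires uv^i xy^i z ∈ L for all i ≥ 0.
Hence L = {ww : w ∈ {a,b}*} is not context-free. ∎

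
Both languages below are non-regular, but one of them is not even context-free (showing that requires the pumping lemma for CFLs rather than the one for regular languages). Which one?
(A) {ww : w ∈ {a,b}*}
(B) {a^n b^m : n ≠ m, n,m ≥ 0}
(A) {ww : w ∈ {a,b}*}

(A) {ww : w ∈ {a,b}*} requires the CFL pumping lemma.

- {a^n b^m : n ≠ m, n,m ≥ 0} is context-free (but not regular)
  • Can be shown non-regular with the regular pumping lemma
  • After pumping a's, we can make n = m

- {ww : w ∈ {a,b}*} is NOT context-free
  • Requires the CFL pumping lemma to prove
  • Even a PDA cannot compare two arbitrary halves symbol by symbol; CFL pumping on a^p b^p a^p b^p fails

The CFL pumping lemma is "stronger" in that it can prove non-membership
in the larger class of context-free languages.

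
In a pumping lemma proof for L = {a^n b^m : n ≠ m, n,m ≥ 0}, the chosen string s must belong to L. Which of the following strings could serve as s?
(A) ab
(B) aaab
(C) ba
(B) aaab

The pumping lemma is applied to a string s that lies in L, so first check membership of each option:
- (A) ab = a^1 b^1 has n = m = 1, so it is not in L ✗
- (B) aaab = a^3 b^1 with 3 ≠ 1, so it is in L ✓
- (C) ba has an a after a b, so it is not of the form a^n b^m and is not in L ✗

Only (B) aaab is in L, so it is the only candidate that could play the role of s.
(In a complete proof one picks s in terms of the pumping length p so that |s| ≥ p is guaranteed; a fixed string like aaab illustrates the shape of such an s.)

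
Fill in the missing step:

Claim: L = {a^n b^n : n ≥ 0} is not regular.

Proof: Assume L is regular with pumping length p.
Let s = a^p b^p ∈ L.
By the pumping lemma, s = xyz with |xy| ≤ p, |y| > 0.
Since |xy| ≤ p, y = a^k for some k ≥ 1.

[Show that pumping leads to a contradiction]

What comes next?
Consider xy²z = a^(p+k) b^p.

Since k ≥ 1, we have p + k > p.
So xy²z has more a's than b's: (p+k) a's vs p b's.
This means xy²z ∉ L because a^n b^n requires equal counts.

This contradicts the pumping lemma which states xy²z ∈ L.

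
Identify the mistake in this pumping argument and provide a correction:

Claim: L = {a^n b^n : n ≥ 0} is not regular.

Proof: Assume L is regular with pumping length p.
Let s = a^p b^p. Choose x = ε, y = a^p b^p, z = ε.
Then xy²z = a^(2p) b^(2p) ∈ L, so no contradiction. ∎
Error: The decomposition violates |xy| ≤ p. With y = a^p b^p, |xy| = |y| = 2p > p. (The proof also miscomputes xy²z, which would be a^p b^p a^p b^p rather than a^(2p) b^(2p), and it wrongly treats one harmless decomposition as settling the matter — the prover does not get to choose the decomposition.)

Correction: The pumping lemma requires |xy| ≤ p, and the argument must handle every decomposition satisfying |xy| ≤ p, |y| ≥ 1. Since s starts with p a's, any such y consists only of a's, say y = a^k with k ≥ 1. Then xy²z = a^(p+k) b^p has unequal numbers of a's and b's, so xy²z ∉ L — the required contradiction.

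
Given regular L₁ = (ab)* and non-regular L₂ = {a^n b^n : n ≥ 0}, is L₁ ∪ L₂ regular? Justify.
No — L₁ ∪ L₂ is not regular.

Let U = (ab)* ∪ {a^n b^n}. If U were regular, then U ∩ aa*bb* would be regular (closure under intersection with a regular language). But (ab)* ∩ aa*bb* = {ab} and {a^n b^n} ∩ aa*bb* = {a^n b^n : n ≥ 1}, so U ∩ aa*bb* = {a^n b^n : n ≥ 1}, which is not regular. Hence U is not regular.

Note that the bare facts "L₁ regular, L₂ non-regular" do not settle the question by themselves: the closure of regular languages under ∪, ∩, complement and difference applies only when BOTH operands are regular. With a non-regular operand the result can come out regular or non-regular depending on the specific languages, so one has to work out L₁ ∪ L₂ for this particular pair, as above.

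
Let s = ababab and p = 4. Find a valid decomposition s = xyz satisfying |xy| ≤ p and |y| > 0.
x = '', y = 'a', z = 'babab'

For s = ababab and p = 4, one valid decomposition is:
- x = '' (length 0)
- y = 'a' (length 1)
- z = 'babab' (length 5)

Verification:
- xyz = '' + 'a' + 'babab' = ababab ✓
- |xy| = 1 ≤ 4 ✓
- |y| = 1 > 0 ✓

All pumping lemma constraints are satisfied.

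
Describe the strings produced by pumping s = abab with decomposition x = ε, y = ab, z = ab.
{xy^i z : i ≥ 0} = {(ab)^(i+1) : i ≥ 0} = {ab, abab, ababab, ...}

With x = ε, y = ab, z = ab: Pumping 'ab' gives strings of alternating a's and b's.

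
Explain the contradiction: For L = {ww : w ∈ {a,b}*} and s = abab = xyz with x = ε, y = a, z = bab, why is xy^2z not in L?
xy²z = aabab ∉ L

Pumping with i = 2 replaces y = a by y² = aa:
- Original: s = xyz = abab; abab splits into halves ab · ab, which are equal, so it is in L (w = ab)
- Pumped: xy²z = ε · aa · bab = aabab
- aabab has odd length 5, so it cannot be written as ww and is not in L

The pumping lemma would require xy²z ∈ L, so this decomposition yields a contradiction.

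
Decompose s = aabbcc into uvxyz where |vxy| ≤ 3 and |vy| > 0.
u='aa', v='b', x='b', y='c', z='c'

For s = aabbcc with pumping length p = 3:

One valid decomposition:
- u = 'aa'
- v = 'b'
- x = 'b'
- y = 'c'
- z = 'c'

Verification:
- uvxyz = 'aa' + 'b' + 'b' + 'c' + 'c' = aabbcc ✓
- |vxy| = |'bbc'| = 3 ≤ 3 ✓
- |vy| = |'bc'| = 2 > 0 ✓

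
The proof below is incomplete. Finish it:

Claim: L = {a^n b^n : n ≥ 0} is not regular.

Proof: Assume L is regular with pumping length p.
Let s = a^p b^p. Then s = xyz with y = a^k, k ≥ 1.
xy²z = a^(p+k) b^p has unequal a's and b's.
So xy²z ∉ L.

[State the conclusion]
This contradicts the pumping lemma for regular languages,
which guarantees xy^i z ∈ L for all i ≥ 0.

Since our assumption that L is regular leads to a contradiction,
we conclude that L = {a^n b^n : n ≥ 0} is NOT regular. ∎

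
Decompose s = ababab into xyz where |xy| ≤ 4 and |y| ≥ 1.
x = '', y = 'a', z = 'babab'

For s = ababab and p = 4, one valid decomposition is:
- x = '' (length 0)
- y = 'a' (length 1)
- z = 'babab' (length 5)

Verification:
- xyz = '' + 'a' + 'babab' = ababab ✓
- |xy| = 1 ≤ 4 ✓
- |y| = 1 > 0 ✓

All pumping lemma constraints are satisfied.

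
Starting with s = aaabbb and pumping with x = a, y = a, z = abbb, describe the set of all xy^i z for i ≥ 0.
{xy^i z : i ≥ 0} = {a^(2+i) b^3 : i ≥ 0} = {aabbb, aaabbb, aaaabbb, ...}

With x = a, y = a, z = abbb: Starting with aaabbb and pumping the second 'a', we get strings with 2+i a's followed by 3 b's for i = 0, 1, 2, ...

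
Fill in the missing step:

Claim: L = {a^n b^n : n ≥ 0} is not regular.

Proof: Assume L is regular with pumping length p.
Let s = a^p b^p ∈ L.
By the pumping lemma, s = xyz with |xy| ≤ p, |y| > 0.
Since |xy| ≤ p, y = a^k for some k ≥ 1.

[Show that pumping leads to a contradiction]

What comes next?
Consider xy²z = a^(p+k) b^p.

Since k ≥ 1, we have p + k > p.
So xy²z has more a's than b's: (p+k) a's vs p b's.
This means xy²z ∉ L because a^n b^n requires equal counts.

This contradicts the pumping lemma which states xy²z ∈ L.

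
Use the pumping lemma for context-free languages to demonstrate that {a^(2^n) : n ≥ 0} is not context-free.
Assume for contradiction that L is context-free, and let p ≥ 1 be the pumping length given by the pumping lemma for CFLs.
Choose s = a^(2^p). Then s ∈ L and |s| = 2^p ≥ p.
By the CFL pumping lemma, s = uvxyz for some u, v, x, y, z with |vxy| ≤ p, |vy| ≥ 1, and uv^i xy^i z ∈ L for every i ≥ 0.
All symbols are a's, so only lengths matter: let k = |vy|, with 1 ≤ k ≤ |vxy| ≤ p < 2^p.

Take i = 2: |uv²xy²z| = 2^p + k, and 2^p < 2^p + k < 2^p + 2^p = 2^(p+1).
So the length lies strictly between consecutive powers of two and is not a power of 2; uv²xy²z ∉ L.

This contradicts the CFL pumping lemma, which requires uv^i xy^i z ∈ L for all i ≥ 0.
Hence L = {a^(2^n) : n ≥ 0} is not context-free. ∎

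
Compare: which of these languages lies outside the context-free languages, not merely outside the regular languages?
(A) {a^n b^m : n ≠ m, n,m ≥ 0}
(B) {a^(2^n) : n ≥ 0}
(B) {a^(2^n) : n ≥ 0}

(B) {a^(2^n) : n ≥ 0} requires the CFL pumping lemma.

- {a^n b^m : n ≠ m, n,m ≥ 0} is context-free (but not regular)
  • Can be shown non-regular with the regular pumping lemma
  • After pumping a's, we can make n = m

- {a^(2^n) : n ≥ 0} is NOT context-free
  • Requires the CFL pumping lemma to prove
  • Gaps between powers of 2 grow exponentially

The CFL pumping lemma is "stronger" in that it can prove non-membership
in the larger class of context-free languages.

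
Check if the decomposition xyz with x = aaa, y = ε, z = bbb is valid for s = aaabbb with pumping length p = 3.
Violated: |y| > 0

The decomposition x = aaa, y = ε, z = bbb for s = aaabbb with p = 3
violates the constraint: |y| > 0

|y| = 0, but the pumping lemma requires |y| > 0 (y must be non-empty).

Pumping lemma constraints:
1. xyz = s (decomposition is valid)
2. |xy| ≤ p
3. |y| > 0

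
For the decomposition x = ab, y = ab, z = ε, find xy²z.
ababab

Given x = 'ab', y = 'ab', z = '' and i = 2:

xy^2z = x + y·y·...·y (2 times) + z
       = 'ab' + 'ab'^2 + ''
       = 'ab' + 'abab' + ''
       = 'ababab'

The pumped string is 'ababab' with length 6.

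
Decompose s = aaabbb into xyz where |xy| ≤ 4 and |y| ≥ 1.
x = 'aaa', y = 'b', z = 'bb'

For s = aaabbb and p = 4, one valid decomposition is:
- x = 'aaa' (length 3)
- y = 'b' (length 1)
- z = 'bb' (length 2)

Verification:
- xyz = 'aaa' + 'b' + 'bb' = aaabbb ✓
- |xy| = 4 ≤ 4 ✓
- |y| = 1 > 0 ✓

All pumping lemma constraints are satisfied.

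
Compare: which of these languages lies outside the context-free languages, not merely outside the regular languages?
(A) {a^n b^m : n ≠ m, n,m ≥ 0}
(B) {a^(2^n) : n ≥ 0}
(B) {a^(2^n) : n ≥ 0}

(B) {a^(2^n) : n ≥ 0} requires the CFL pumping lemma.

- {a^n b^m : n ≠ m, n,m ≥ 0} is context-free (but not regular)
  • Can be shown non-regular with the regular pumping lemma
  • After pumping a's, we can make n = m

- {a^(2^n) : n ≥ 0} is NOT context-free
  • Requires the CFL pumping lemma to prove
  • Gaps between powers of 2 grow exponentially

The CFL pumping lemma is "stronger" in that it can prove non-membership
in the larger class of context-free languages.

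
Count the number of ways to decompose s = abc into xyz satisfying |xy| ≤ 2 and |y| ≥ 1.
3

For s = 'abc' with pumping length p = 2:

Constraints: |xy| ≤ 2, |y| > 0

Valid decompositions (|xy| ≤ p, |y| ≥ 1):
  • x='', y='a', z='bc'
  • x='a', y='b', z='c'
  • x='', y='ab', z='c'

Total count: 3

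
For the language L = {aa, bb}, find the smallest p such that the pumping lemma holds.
p = 3

For a finite language L, the pumping lemma holds vacuously if p > max|s| for s ∈ L.

The longest string in L = {aa, bb} has length 2.
If p = 3, then no string s ∈ L has |s| ≥ p, so the condition is vacuously true.

The minimum pumping length is p = 3.

Why no smaller p works: for any p ≤ 2, the longest string s ∈ L has |s| = 2 ≥ p, so it would
have to be pumpable; but pumping up (i = 2, 3, ...) produces ever longer strings, which cannot all lie in the
finite language L. So the pumping property fails for every p ≤ 2.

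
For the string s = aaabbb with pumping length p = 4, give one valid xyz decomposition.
x = 'aa', y = 'ab', z = 'bb'

For s = aaabbb and p = 4, one valid decomposition is:
- x = 'aa' (length 2)
- y = 'ab' (length 2)
- z = 'bb' (length 2)

Verification:
- xyz = 'aa' + 'ab' + 'bb' = aaabbb ✓
- |xy| = 4 ≤ 4 ✓
- |y| = 2 > 0 ✓

All pumping lemma constraints are satisfied.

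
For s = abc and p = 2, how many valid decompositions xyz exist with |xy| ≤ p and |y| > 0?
3

For s = 'abc' with pumping length p = 2:

Constraints: |xy| ≤ 2, |y| > 0

Valid decompositions (|xy| ≤ p, |y| ≥ 1):
  • x='', y='a', z='bc'
  • x='a', y='b', z='c'
  • x='', y='ab', z='c'

Total count: 3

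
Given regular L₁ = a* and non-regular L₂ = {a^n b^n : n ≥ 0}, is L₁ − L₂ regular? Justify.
Yes — L₁ − L₂ is regular.

The only string of a* that lies in {a^n b^n} is ε, so L₁ − L₂ = a* − {ε} = a⁺ = aa*, which is regular.

Note that the bare facts "L₁ regular, L₂ non-regular" do not settle the question by themselves: the closure of regular languages under ∪, ∩, complement and difference applies only when BOTH operands are regular. With a non-regular operand the result can come out regular or non-regular depending on the specific languages, so one has to work out L₁ − L₂ for this particular pair, as above.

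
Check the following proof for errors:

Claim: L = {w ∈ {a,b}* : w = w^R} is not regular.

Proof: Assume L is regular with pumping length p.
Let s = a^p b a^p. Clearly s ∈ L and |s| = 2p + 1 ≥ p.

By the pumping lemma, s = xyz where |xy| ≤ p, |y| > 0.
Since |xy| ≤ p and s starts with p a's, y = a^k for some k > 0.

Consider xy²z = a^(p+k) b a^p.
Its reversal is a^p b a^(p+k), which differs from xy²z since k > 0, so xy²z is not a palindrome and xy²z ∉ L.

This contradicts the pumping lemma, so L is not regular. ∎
The proof is correct.

This proof is valid because:
1. s = a^p b a^p is in L and is chosen in terms of p, so |s| ≥ p holds for every p
2. The decomposition analysis is correct: |xy| ≤ p forces y to lie inside the leading a's
3. The contradiction is valid: a^(p+k) b a^p has more a's before the b than after it, so it is not a palindrome
4. The conclusion follows logically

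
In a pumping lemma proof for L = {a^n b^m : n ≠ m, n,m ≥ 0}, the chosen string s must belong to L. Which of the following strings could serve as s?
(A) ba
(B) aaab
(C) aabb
(B) aaab

The pumping lemma is applied to a string s that lies in L, so first check membership of each option:
- (A) ba has an a after a b, so it is not of the form a^n b^m and is not in L ✗
- (B) aaab = a^3 b^1 with 3 ≠ 1, so it is in L ✓
- (C) aabb = a^2 b^2 has n = m = 2, so it is not in L ✗

Only (B) aaab is in L, so it is the only candidate that could play the role of s.
(In a complete proof one picks s in terms of the pumping length p so that |s| ≥ p is guaranteed; a fixed string like aaab illustrates the shape of such an s.)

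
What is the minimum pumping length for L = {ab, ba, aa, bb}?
p = 3

For a finite language L, the pumping lemma holds vacuously if p > max|s| for s ∈ L.

The longest string in L = {ab, ba, aa, bb} has length 2.
If p = 3, then no string s ∈ L has |s| ≥ p, so the condition is vacuously true.

The minimum pumping length is p = 3.

Why no smaller p works: for any p ≤ 2, the longest string s ∈ L has |s| = 2 ≥ p, so it would
have to be pumpable; but pumping up (i = 2, 3, ...) produces ever longer strings, which cannot all lie in the
finite language L. So the pumping property fails for every p ≤ 2.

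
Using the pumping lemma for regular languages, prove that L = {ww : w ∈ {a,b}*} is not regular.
Assume for contradiction that L is regular, and let p ≥ 1 be the pumping length given by the pumping lemma.
Choose s = a^p b a^p b. Then s ∈ L (take w = a^p b) and |s| = 2p + 2 ≥ p.
By the pumping lemma, s = xyz for some x, y, z with |xy| ≤ p, |y| ≥ 1, and xy^i z ∈ L for every i ≥ 0.
Since |xy| ≤ p and the first p symbols of s are all a's, y = a^k for some k with 1 ≤ k ≤ p.

Take i = 2: t = xy²z = a^(p + k) b a^p b.
Suppose t = uu for some string u. The string t contains exactly two b's and ends in b, so u contains exactly one b and ends in b; hence u = a^j b for some j, and uu = a^j b a^j b. Comparing with t = a^(p + k) b a^p b forces j = p + k (first block) and j = p (second block), which is impossible since k ≥ 1. So t ∉ L.

This contradicts the pumping lemma, which requires xy^i z ∈ L for all i ≥ 0.
Hence L = {ww : w ∈ {a,b}*} is not regular. ∎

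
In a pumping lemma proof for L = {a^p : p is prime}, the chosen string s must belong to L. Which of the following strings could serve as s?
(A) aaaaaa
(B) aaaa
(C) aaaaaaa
(C) aaaaaaa

The pumping lemma is applied to a string s that lies in L, so first check membership of each option:
- (A) aaaaaa has length 6 = 2 × 3, which is not prime, so it is not in L ✗
- (B) aaaa has length 4 = 2 × 2, which is not prime, so it is not in L ✗
- (C) aaaaaaa has length 7, which is prime, so it is in L ✓

Only (C) aaaaaaa is in L, so it is the only candidate that could play the role of s.
(In a complete proof one picks s in terms of the pumping length p so that |s| ≥ p is guaranteed; a fixed string like aaaaaaa illustrates the shape of such an s.)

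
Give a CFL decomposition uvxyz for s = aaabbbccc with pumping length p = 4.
u='aa', v='a', x='bb', y='b', z='ccc'

For s = aaabbbccc with pumping length p = 4:

One valid decomposition:
- u = 'aa'
- v = 'a'
- x = 'bb'
- y = 'b'
- z = 'ccc'

Verification:
- uvxyz = 'aa' + 'a' + 'bb' + 'b' + 'ccc' = aaabbbccc ✓
- |vxy| = |'abbb'| = 4 ≤ 4 ✓
- |vy| = |'ab'| = 2 > 0 ✓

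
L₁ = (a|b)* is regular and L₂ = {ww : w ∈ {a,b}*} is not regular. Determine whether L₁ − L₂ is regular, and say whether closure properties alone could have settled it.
No — L₁ − L₂ is not regular.

L₁ − L₂ is the complement of {ww} within {a,b}*. If it were regular, its complement {ww} would be regular as well (regular languages are closed under complement) — contradiction. So L₁ − L₂ is not regular.

Note that the bare facts "L₁ regular, L₂ non-regular" do not settle the question by themselves: the closure of regular languages under ∪, ∩, complement and difference applies only when BOTH operands are regular. With a non-regular operand the result can come out regular or non-regular depending on the specific languages, so one has to work out L₁ − L₂ for this particular pair, as above.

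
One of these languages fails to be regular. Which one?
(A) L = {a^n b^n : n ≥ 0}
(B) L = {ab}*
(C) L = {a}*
(A) {a^n b^n : n ≥ 0}

(A) L = {a^n b^n : n ≥ 0} is NOT regular.

The pumping lemma can be used to prove this:
After pumping, the number of a's and b's become unequal

The other languages are regular because they can be recognized by finite automata.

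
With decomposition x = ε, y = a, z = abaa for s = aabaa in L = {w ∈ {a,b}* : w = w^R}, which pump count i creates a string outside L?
i = 2

xy²z = ε · aa · abaa = aaabaa; aaabaa reversed is aabaaa ≠ aaabaa, so it is not a palindrome and is not in L.
(Other choices also work, e.g. i = 0, 3; only i = 1 is guaranteed to stay in L since xy¹z = s.)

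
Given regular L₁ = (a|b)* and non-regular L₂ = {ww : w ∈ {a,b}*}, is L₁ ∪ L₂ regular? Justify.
Yes — L₁ ∪ L₂ is regular.

{ww} ⊆ (a|b)*, so L₁ ∪ L₂ = (a|b)*, which is regular.

Note that the bare facts "L₁ regular, L₂ non-regular" do not settle the question by themselves: the closure of regular languages under ∪, ∩, complement and difference applies only when BOTH operands are regular. With a non-regular operand the result can come out regular or non-regular depending on the specific languages, so one has to work out L₁ ∪ L₂ for this particular pair, as above.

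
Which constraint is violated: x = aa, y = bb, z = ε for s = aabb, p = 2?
Violated: |xy| ≤ p

The decomposition x = aa, y = bb, z = ε for s = aabb with p = 2
violates the constraint: |xy| ≤ p

|xy| = |aabb| = 4 > 2 = p. The decomposition puts too many characters in xy.

Pumping lemma constraints:
1. xyz = s (decomposition is valid)
2. |xy| ≤ p
3. |y| > 0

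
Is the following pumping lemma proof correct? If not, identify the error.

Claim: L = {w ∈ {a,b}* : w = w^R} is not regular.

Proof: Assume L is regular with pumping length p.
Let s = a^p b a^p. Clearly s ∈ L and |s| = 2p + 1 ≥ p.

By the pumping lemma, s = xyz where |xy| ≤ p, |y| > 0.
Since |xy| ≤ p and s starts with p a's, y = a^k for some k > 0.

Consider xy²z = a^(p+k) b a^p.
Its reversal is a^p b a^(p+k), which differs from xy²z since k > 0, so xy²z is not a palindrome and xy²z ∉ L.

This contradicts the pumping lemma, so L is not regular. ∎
The proof is correct.

This proof is valid because:
1. s = a^p b a^p is in L and is chosen in terms of p, so |s| ≥ p holds for every p
2. The decomposition analysis is correct: |xy| ≤ p forces y to lie inside the leading a's
3. The contradiction is valid: a^(p+k) b a^p has more a's before the b than after it, so it is not a palindrome
4. The conclusion follows logically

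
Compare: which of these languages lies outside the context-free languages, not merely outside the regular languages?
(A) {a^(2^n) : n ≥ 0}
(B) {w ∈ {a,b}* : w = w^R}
(A) {a^(2^n) : n ≥ 0}

(A) {a^(2^n) : n ≥ 0} requires the CFL pumping lemma.

- {w ∈ {a,b}* : w = w^R} is context-free (but not regular)
  • Can be shown non-regular with the regular pumping lemma
  • After pumping, the string is no longer symmetric

- {a^(2^n) : n ≥ 0} is NOT context-free
  • Requires the CFL pumping lemma to prove
  • Gaps between powers of 2 grow exponentially

The CFL pumping lemma is "stronger" in that it can prove non-membership
in the larger class of context-free languages.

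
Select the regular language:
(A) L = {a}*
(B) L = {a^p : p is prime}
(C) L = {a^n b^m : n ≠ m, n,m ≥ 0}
(A) {a}*

(A) L = {a}* is regular.

This can be recognized by a finite automaton (DFA/NFA).
Regular expressions like {a}* define regular languages.

The other choices are not regular:
- {a^n b^m : n ≠ m, n,m ≥ 0}: After pumping a's, we can make n = m
- {a^p : p is prime}: After pumping, the length becomes composite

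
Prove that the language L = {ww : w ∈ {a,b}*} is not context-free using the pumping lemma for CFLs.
Assume for contradiction that L is context-free, and let p ≥ 1 be the pumping length given by the pumping lemma for CFLs.
Choose s = a^p b^p a^p b^p. Then s ∈ L (take w = a^p b^p) and |s| = 4p ≥ p.
By the CFL pumping lemma, s = uvxyz for some u, v, x, y, z with |vxy| ≤ p, |vy| ≥ 1, and uv^i xy^i z ∈ L for every i ≥ 0.

Write s as four blocks A₁ B₁ A₂ B₂ with A₁ = A₂ = a^p and B₁ = B₂ = b^p. Since |vxy| ≤ p, the window vxy lies inside at most two adjacent blocks. Take i = 0 and let t = uxz, so |t| = 4p − |vy| with 1 ≤ |vy| ≤ p. If |t| is odd, t ∉ L immediately, so assume |vy| is even (hence |vy| ≥ 2) and |t|/2 = 2p − |vy|/2, which satisfies p ≤ |t|/2 ≤ 2p − 1.

Case 1 (vxy inside A₁B₁): t = a^(p−j) b^(p−l) a^p b^p with j + l = |vy|. The second half of t has length < 2p, so it is a suffix of the trailing a^p b^p and ends in b; the first half is a^(p−j) b^(p−l) a^((j+l)/2), which ends in a because (j+l)/2 ≥ 1. The halves differ, so t ∉ L.

Case 2 (vxy inside B₁A₂, straddling the middle): t = a^p b^(p−j) a^(p−l) b^p with j + l = |vy|. If t = ww, then w is a prefix of t of length ≥ p, so w begins with a^p; and w is a suffix of t of length ≥ p, so w ends with b^p. That forces |w| ≥ 2p, contradicting |w| = |t|/2 ≤ 2p − 1. So t ∉ L.

Case 3 (vxy inside A₂B₂): t = a^p b^p a^(p−j) b^(p−l) with j + l = |vy|. The first half of t is a prefix of a^p b^p, so it begins with a; the second half is b^((j+l)/2) a^(p−j) b^(p−l), which begins with b. The halves differ, so t ∉ L.

In every case uv⁰xy⁰z = uxz ∉ L.

This contradicts the CFL pumping lemma, which requires uv^i xy^i z ∈ L for all i ≥ 0.
Hence L = {ww : w ∈ {a,b}*} is not context-free. ∎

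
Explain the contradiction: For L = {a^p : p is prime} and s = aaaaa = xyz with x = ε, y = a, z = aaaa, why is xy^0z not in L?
xy⁰z = aaaa ∉ L

Pumping with i = 0 replaces y = a by y⁰ = ε:
- Original: s = xyz = aaaaa; aaaaa has length 5, which is prime, so it is in L
- Pumped: xy⁰z = ε · ε · aaaa = aaaa
- aaaa has length 4 = 2 × 2, which is not prime, so it is not in L

The pumping lemma would require xy⁰z ∈ L, so this decomposition yields a contradiction.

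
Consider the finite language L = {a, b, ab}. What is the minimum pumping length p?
p = 3

For a finite language L, the pumping lemma holds vacuously if p > max|s| for s ∈ L.

The longest string in L = {a, b, ab} has length 2.
If p = 3, then no string s ∈ L has |s| ≥ p, so the condition is vacuously true.

The minimum pumping length is p = 3.

Why no smaller p works: for any p ≤ 2, the longest string s ∈ L has |s| = 2 ≥ p, so it would
have to be pumpable; but pumping up (i = 2, 3, ...) produces ever longer strings, which cannot all lie in the
finite language L. So the pumping property fails for every p ≤ 2.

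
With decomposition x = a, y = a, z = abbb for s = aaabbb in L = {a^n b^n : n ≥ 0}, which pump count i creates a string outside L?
i = 2

xy²z = a · aa · abbb = aaaabbb; aaaabbb has 4 a's and 3 b's; 4 ≠ 3, so it is not in L.
(Other choices also work, e.g. i = 0, 3; only i = 1 is guaranteed to stay in L since xy¹z = s.)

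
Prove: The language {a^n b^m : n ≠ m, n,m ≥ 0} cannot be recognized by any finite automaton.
Assume for contradiction that L is regular, and let p ≥ 1 be the pumping length given by the pumping lemma.
Choose s = a^p b^(p + p!). Then s ∈ L because p ≠ p + p! (as p! ≥ 1), and |s| ≥ p.
By the pumping lemma, s = xyz for some x, y, z with |xy| ≤ p, |y| ≥ 1, and xy^i z ∈ L for every i ≥ 0.
Since |xy| ≤ p and the first p symbols of s are all a's, y = a^k for some k with 1 ≤ k ≤ p.
For every i ≥ 0, xy^i z = a^(p + (i − 1)k) b^(p + p!).

Because 1 ≤ k ≤ p, k divides p!. Let t = p!/k (a positive integer) and take i = t + 1.
Then the number of a's is p + tk = p + p!, which equals the number of b's.
So xy^(t+1) z = a^(p + p!) b^(p + p!) has equally many a's and b's and is NOT in L.

This contradicts the pumping lemma, which requires xy^i z ∈ L for all i ≥ 0.
Hence L = {a^n b^m : n ≠ m, n,m ≥ 0} is not regular. ∎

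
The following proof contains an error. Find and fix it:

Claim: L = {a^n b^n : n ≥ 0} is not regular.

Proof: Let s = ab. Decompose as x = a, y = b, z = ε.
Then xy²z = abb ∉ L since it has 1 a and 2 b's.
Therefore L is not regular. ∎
Error: The string s = ab might be shorter than the pumping length p.

Correction: Choose s = a^p b^p to ensure |s| ≥ p. Also, the decomposition is wrong: with |xy| ≤ p, y cannot include b's when s starts with p a's.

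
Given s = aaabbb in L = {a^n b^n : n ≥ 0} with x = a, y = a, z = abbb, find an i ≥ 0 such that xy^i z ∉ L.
i = 3

xy³z = a · aaa · abbb = aaaaabbb; aaaaabbb has 5 a's and 3 b's; 5 ≠ 3, so it is not in L.
(Other choices also work, e.g. i = 0, 2; only i = 1 is guaranteed to stay in L since xy¹z = s.)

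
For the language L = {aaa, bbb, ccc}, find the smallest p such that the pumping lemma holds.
p = 4

For a finite language L, the pumping lemma holds vacuously if p > max|s| for s ∈ L.

The longest string in L = {aaa, bbb, ccc} has length 3.
If p = 4, then no string s ∈ L has |s| ≥ p, so the condition is vacuously true.

The minimum pumping length is p = 4.

Why no smaller p works: for any p ≤ 3, the longest string s ∈ L has |s| = 3 ≥ p, so it would
have to be pumpable; but pumping up (i = 2, 3, ...) produces ever longer strings, which cannot all lie in the
finite language L. So the pumping property fails for every p ≤ 3.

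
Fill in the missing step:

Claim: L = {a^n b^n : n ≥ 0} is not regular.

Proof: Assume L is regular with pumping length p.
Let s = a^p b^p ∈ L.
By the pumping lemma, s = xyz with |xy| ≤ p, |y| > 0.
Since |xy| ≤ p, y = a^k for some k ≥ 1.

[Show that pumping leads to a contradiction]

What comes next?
Consider xy²z = a^(p+k) b^p.

Since k ≥ 1, we have p + k > p.
So xy²z has more a's than b's: (p+k) a's vs p b's.
This means xy²z ∉ L because a^n b^n requires equal counts.

This contradicts the pumping lemma which states xy²z ∈ L.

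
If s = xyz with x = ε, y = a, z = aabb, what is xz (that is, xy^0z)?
aabb

Given x = '', y = 'a', z = 'aabb' and i = 0:

xy^0z = x + y·y·...·y (0 times) + z
       = '' + 'a'^0 + 'aabb'
       = '' + '' + 'aabb'
       = 'aabb'

The pumped string is 'aabb' with length 4.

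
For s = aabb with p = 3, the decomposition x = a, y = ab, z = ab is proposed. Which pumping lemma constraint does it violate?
Violated: xyz = s

The decomposition x = a, y = ab, z = ab for s = aabb with p = 3
violates the constraint: xyz = s

xyz = 'a' + 'ab' + 'ab' = 'aabab' ≠ 'aabb' = s. The decomposition doesn't reconstruct s.

Pumping lemma constraints:
1. xyz = s (decomposition is valid)
2. |xy| ≤ p
3. |y| > 0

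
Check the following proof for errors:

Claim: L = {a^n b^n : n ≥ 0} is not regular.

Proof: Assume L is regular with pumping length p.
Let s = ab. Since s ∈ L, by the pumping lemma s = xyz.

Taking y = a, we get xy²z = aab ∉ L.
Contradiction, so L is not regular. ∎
The proof is INCORRECT.

Error: The string s = ab may be shorter than p.
The pumping lemma only applies to strings with |s| ≥ p, and p is not under our control.
We must choose s in terms of p, e.g. s = a^p b^p, to ensure |s| ≥ p.
(The proof also fixes one particular y; a valid argument must handle every decomposition with |xy| ≤ p and |y| ≥ 1 — for s = a^p b^p this forces y = a^k, and then xy²z = a^(p+k) b^p ∉ L.)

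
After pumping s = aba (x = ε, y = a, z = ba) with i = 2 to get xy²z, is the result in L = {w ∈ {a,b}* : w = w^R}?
No

xy²z = ε · aa · ba = aaba.
aaba reversed is abaa ≠ aaba, so it is not a palindrome and is not in L.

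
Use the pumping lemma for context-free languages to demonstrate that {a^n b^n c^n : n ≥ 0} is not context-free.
Assume for contradiction that L is context-free, and let p ≥ 1 be the pumping length given by the pumping lemma for CFLs.
Choose s = a^p b^p c^p. Then s ∈ L and |s| = 3p ≥ p.
By the CFL pumping lemma, s = uvxyz for some u, v, x, y, z with |vxy| ≤ p, |vy| ≥ 1, and uv^i xy^i z ∈ L for every i ≥ 0.

Because |vxy| ≤ p, the window vxy cannot contain both an a and a c: any substring of s containing both must include the entire block b^p plus at least one a and one c, so it has length ≥ p + 2 > p.
Hence at least one of the letters a, c does not occur in vy at all.

Take i = 0: the string uxz is obtained from s by deleting |vy| ≥ 1 symbols, so |uxz| = 3p − |vy| < 3p.
But the letter (a or c) that does not occur in vy still occurs exactly p times in uxz. Every string of L with exactly p copies of some letter is a^p b^p c^p, of length 3p. Since |uxz| < 3p, uxz ∉ L.

This contradicts the CFL pumping lemma, which requires uv^i xy^i z ∈ L for all i ≥ 0.
Hence L = {a^n b^n c^n : n ≥ 0} is not context-free. ∎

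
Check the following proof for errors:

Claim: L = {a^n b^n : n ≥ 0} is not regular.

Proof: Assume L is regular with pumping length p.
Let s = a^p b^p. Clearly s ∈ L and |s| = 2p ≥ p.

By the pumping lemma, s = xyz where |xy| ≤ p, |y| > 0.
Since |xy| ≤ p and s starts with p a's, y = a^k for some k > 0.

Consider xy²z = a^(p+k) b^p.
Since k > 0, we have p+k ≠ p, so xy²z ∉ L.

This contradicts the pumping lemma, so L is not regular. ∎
The proof is correct.

This proof is valid because:
1. The string s = a^p b^p is correctly in L
2. The decomposition analysis is correct: y must consist only of a's
3. The contradiction is valid: pumping increases a's but not b's
4. The conclusion follows logically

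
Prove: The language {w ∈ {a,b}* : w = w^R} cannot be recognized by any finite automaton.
Assume for contradiction that L is regular, and let p ≥ 1 be the pumping length given by the pumping lemma.
Choose s = a^p b a^p. Then s ∈ L (it reads the same in both directions) and |s| = 2p + 1 ≥ p.
By the pumping lemma, s = xyz for some x, y, z with |xy| ≤ p, |y| ≥ 1, and xy^i z ∈ L for every i ≥ 0.
Since |xy| ≤ p and the first p symbols of s are all a's, y = a^k for some k with 1 ≤ k ≤ p.

Take i = 2: xy²z = a^(p + k) b a^p.
Its reversal is a^p b a^(p + k). These differ because the block of a's before the unique b has length p + k in one and p in the other, and p + k ≠ p since k ≥ 1. So xy²z is not a palindrome, i.e. xy²z ∉ L.

This contradicts the pumping lemma, which requires xy^i z ∈ L for all i ≥ 0.
Hence L = {w ∈ {a,b}* : w = w^R} is not regular. ∎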